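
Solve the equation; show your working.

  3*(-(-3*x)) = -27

Step 1. [3*(-(-3*x)) = -27] divide by the outer 3. So div: -(-3*x) = -9.
Step 2. [-(-3*x) = -9] LHS negated; negate both sides ⇒ neg: -3*x = 9.
Step 3. [-3*x = 9] LHS = -3·(…); ÷-3 both sides ⇒ div: x = -3.

Answer: x ∈ {-3}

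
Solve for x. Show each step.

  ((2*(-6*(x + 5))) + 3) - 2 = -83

Step 1. [((2*(-6*(x + 5))) + 3) - 2 = -83] add 2: x sits inside (… - 2) ⇒ sub: (2*(-6*(x + 5))) + 3 = -81.
Step 2. [(2*(-6*(x + 5))) + 3 = -81] subtract 3: x sits inside (… + 3). So sub: 2*(-6*(x + 5)) = -84.
Step 3. [2*(-6*(x + 5)) = -84] leading coefficient 2: divide by 2 ⇒ div: -6*(x + 5) = -42.
Step 4. [-6*(x + 5) = -42] LHS = -6·(…); ÷-6 both sides ⇒ div: x + 5 = 7.
Step 5. [x + 5 = 7] subtract 5: x sits inside (… + 5), so sub: x = 2.

Answer: x ∈ {2}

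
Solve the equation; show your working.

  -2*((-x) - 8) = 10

Step 1. [-2*((-x) - 8) = 10] divide by the outer -2. So div: (-x) - 8 = -5.
Step 2. [(-x) - 8 = -5] -8 is outermost — add 8 both sides, so sub: -x = 3.
Step 3. [-x = 3] flip signs both sides. So neg: x = -3.

Answer: x ∈ {-3}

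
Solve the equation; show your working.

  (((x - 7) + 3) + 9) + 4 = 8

Step 1. [(((x - 7) + 3) + 9) + 4 = 8] 4 comes off first (subtract 4), so sub: ((x - 7) + 3) + 9 = 4.
Step 2. [((x - 7) + 3) + 9 = 4] subtract 9: x sits inside (… + 9). So sub: (x - 7) + 3 = -5.
Step 3. [(x - 7) + 3 = -5] +3 is outermost — subtract 3 both sides ⇒ sub: x - 7 = -8.
Step 4. [x - 7 = -8] the outer -7 inverts by adding 7. So sub: x = -1.

Answer: x ∈ {-1}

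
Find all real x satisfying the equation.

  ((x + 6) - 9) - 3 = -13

Step 1. [((x + 6) - 9) - 3 = -13] the outer -3 inverts by adding 3 ⇒ sub: (x + 6) - 9 = -10.
Step 2. [(x + 6) - 9 = -10] -9 is outermost — add 9 both sides, so sub: x + 6 = -1.
Step 3. [x + 6 = -1] subtract 6: x sits inside (… + 6) ⇒ sub: x = -7.

Answer: x ∈ {-7}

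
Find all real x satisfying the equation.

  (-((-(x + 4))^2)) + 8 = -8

Step 1. [(-((-(x + 4))^2)) + 8 = -8] 8 comes off first (subtract 8), so sub: -((-(x + 4))^2) = -16.
Step 2. [-((-(x + 4))^2) = -16] leading − — multiply by −1 ⇒ neg: (-(x + 4))^2 = 16.
Step 3. [(-(x + 4))^2 = 16] LHS squared, RHS 16 ≥ 0: apply √ (±), so sqrt: -(x + 4) = 4 or -4.
Step 4. [-(x + 4) = 4 or -4] LHS negated; negate both sides, so neg: x + 4 = -4 or 4.
Step 5. [x + 4 = -4 or 4] the outer +4 inverts by subtracting 4, so sub: x = -8 or 0.

Answer: x ∈ {-8, 0}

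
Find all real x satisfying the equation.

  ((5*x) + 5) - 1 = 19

Step 1. [((5*x) + 5) - 1 = 19] the outer -1 inverts by adding 1, so sub: (5*x) + 5 = 20.
Step 2. [(5*x) + 5 = 20] peel the +5: subtract 5 from each side ⇒ sub: 5*x = 15.
Step 3. [5*x = 15] 5 out front; divide by 5. So div: x = 3.

Answer: x ∈ {3}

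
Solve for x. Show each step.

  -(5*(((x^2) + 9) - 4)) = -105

Step 1. [-(5*(((x^2) + 9) - 4)) = -105] LHS negated; negate both sides. So neg: 5*(((x^2) + 9) - 4) = 105.
Step 2. [5*(((x^2) + 9) - 4) = 105] divide by the outer 5. So div: ((x^2) + 9) - 4 = 21.
Step 3. [((x^2) + 9) - 4 = 21] -4 is outermost — add 4 both sides, so sub: (x^2) + 9 = 25.
Step 4. [(x^2) + 9 = 25] the outer +9 inverts by subtracting 9 ⇒ sub: x^2 = 16.
Step 5. [x^2 = 16] √ both sides: 16 ≥ 0 gives two branches. So sqrt: x = 4 or -4.

Answer: x ∈ {-4, 4}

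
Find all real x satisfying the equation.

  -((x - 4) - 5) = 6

Step 1. [-((x - 4) - 5) = 6] flip signs both sides. So neg: (x - 4) - 5 = -6.
Step 2. [(x - 4) - 5 = -6] the outer -5 inverts by adding 5 ⇒ sub: x - 4 = -1.
Step 3. [x - 4 = -1] peel the -4: add 4 from each side ⇒ sub: x = 3.

Answer: x ∈ {3}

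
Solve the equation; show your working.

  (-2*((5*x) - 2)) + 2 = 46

Step 1. [(-2*((5*x) - 2)) + 2 = 46] -2 divides every term; factor it out, so factor: ((5*x) - 2) - 1 = -23.
Step 2. [((5*x) - 2) - 1 = -23] peel the -1: add 1 from each side, so sub: (5*x) - 2 = -22.
Step 3. [(5*x) - 2 = -22] the outer -2 inverts by adding 2. So sub: 5*x = -20.
Step 4. [5*x = -20] divide by the outer 5, so div: x = -4.

Answer: x ∈ {-4}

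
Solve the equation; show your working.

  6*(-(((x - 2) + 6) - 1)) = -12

Step 1. [6*(-(((x - 2) + 6) - 1)) = -12] 6 out front; divide by 6 ⇒ div: -(((x - 2) + 6) - 1) = -2.
Step 2. [-(((x - 2) + 6) - 1) = -2] leading − — multiply by −1 ⇒ neg: ((x - 2) + 6) - 1 = 2.
Step 3. [((x - 2) + 6) - 1 = 2] add 1: x sits inside (… - 1). So sub: (x - 2) + 6 = 3.
Step 4. [(x - 2) + 6 = 3] the outer +6 inverts by subtracting 6 ⇒ sub: x - 2 = -3.
Step 5. [x - 2 = -3] the outer -2 inverts by adding 2 ⇒ sub: x = -1.

Answer: x ∈ {-1}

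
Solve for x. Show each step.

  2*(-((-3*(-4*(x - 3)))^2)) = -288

Step 1. [2*(-((-3*(-4*(x - 3)))^2)) = -288] leading coefficient 2: divide by 2. So div: -((-3*(-4*(x - 3)))^2) = -144.
Step 2. [-((-3*(-4*(x - 3)))^2) = -144] LHS negated; negate both sides. So neg: (-3*(-4*(x - 3)))^2 = 144.
Step 3. [(-3*(-4*(x - 3)))^2 = 144] 144 ≥ 0, LHS is (·)² — take ±√, so sqrt: -3*(-4*(x - 3)) = 12 or -12.
Step 4. [-3*(-4*(x - 3)) = 12 or -12] -3·(inner) — divide through by -3. So div: -4*(x - 3) = -4 or 4.
Step 5. [-4*(x - 3) = -4 or 4] LHS = -4·(…); ÷-4 both sides ⇒ div: x - 3 = 1 or -1.
Step 6. [x - 3 = 1 or -1] -3 is outermost — add 3 both sides, so sub: x = 4 or 2.

Answer: x ∈ {2, 4}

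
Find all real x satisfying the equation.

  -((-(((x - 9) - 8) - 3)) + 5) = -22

Step 1. [-((-(((x - 9) - 8) - 3)) + 5) = -22] leading − — multiply by −1. So neg: (-(((x - 9) - 8) - 3)) + 5 = 22.
Step 2. [(-(((x - 9) - 8) - 3)) + 5 = 22] +5 is outermost — subtract 5 both sides ⇒ sub: -(((x - 9) - 8) - 3) = 17.
Step 3. [-(((x - 9) - 8) - 3) = 17] flip signs both sides. So neg: ((x - 9) - 8) - 3 = -17.
Step 4. [((x - 9) - 8) - 3 = -17] the outer -3 inverts by adding 3 ⇒ sub: (x - 9) - 8 = -14.
Step 5. [(x - 9) - 8 = -14] the outer -8 inverts by adding 8, so sub: x - 9 = -6.
Step 6. [x - 9 = -6] add 9: x sits inside (… - 9), so sub: x = 3.

Answer: x ∈ {3}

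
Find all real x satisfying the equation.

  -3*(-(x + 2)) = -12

Step 1. [-3*(-(x + 2)) = -12] LHS = -3·(…); ÷-3 both sides ⇒ div: -(x + 2) = 4.
Step 2. [-(x + 2) = 4] LHS negated; negate both sides, so neg: x + 2 = -4.
Step 3. [x + 2 = -4] the outer +2 inverts by subtracting 2, so sub: x = -6.

Answer: x ∈ {-6}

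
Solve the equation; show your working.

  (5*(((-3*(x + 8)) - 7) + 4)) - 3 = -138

Step 1. [(5*(((-3*(x + 8)) - 7) + 4)) - 3 = -138] -3 is outermost — add 3 both sides, so sub: 5*(((-3*(x + 8)) - 7) + 4) = -135.
Step 2. [5*(((-3*(x + 8)) - 7) + 4) = -135] 5 out front; divide by 5. So div: ((-3*(x + 8)) - 7) + 4 = -27.
Step 3. [((-3*(x + 8)) - 7) + 4 = -27] +4 is outermost — subtract 4 both sides. So sub: (-3*(x + 8)) - 7 = -31.
Step 4. [(-3*(x + 8)) - 7 = -31] peel the -7: add 7 from each side, so sub: -3*(x + 8) = -24.
Step 5. [-3*(x + 8) = -24] -3·(inner) — divide through by -3 ⇒ div: x + 8 = 8.
Step 6. [x + 8 = 8] the outer +8 inverts by subtracting 8, so sub: x = 0.

Answer: x ∈ {0}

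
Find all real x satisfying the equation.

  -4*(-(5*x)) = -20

Step 1. [-4*(-(5*x)) = -20] LHS = -4·(…); ÷-4 both sides ⇒ div: -(5*x) = 5.
Step 2. [-(5*x) = 5] LHS negated; negate both sides. So neg: 5*x = -5.
Step 3. [5*x = -5] 5 out front; divide by 5 ⇒ div: x = -1.

Answer: x ∈ {-1}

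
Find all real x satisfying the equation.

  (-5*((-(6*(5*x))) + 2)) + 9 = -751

Step 1. [(-5*((-(6*(5*x))) + 2)) + 9 = -751] the outer +9 inverts by subtracting 9, so sub: -5*((-(6*(5*x))) + 2) = -760.
Step 2. [-5*((-(6*(5*x))) + 2) = -760] LHS = -5·(…); ÷-5 both sides. So div: (-(6*(5*x))) + 2 = 152.
Step 3. [(-(6*(5*x))) + 2 = 152] 2 comes off first (subtract 2) ⇒ sub: -(6*(5*x)) = 150.
Step 4. [-(6*(5*x)) = 150] leading − — multiply by −1. So neg: 6*(5*x) = -150.
Step 5. [6*(5*x) = -150] divide by the outer 6 ⇒ div: 5*x = -25.
Step 6. [5*x = -25] divide by the outer 5 ⇒ div: x = -5.

Answer: x ∈ {-5}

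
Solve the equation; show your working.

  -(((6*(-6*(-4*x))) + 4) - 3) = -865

Step 1. [-(((6*(-6*(-4*x))) + 4) - 3) = -865] leading − — multiply by −1, so neg: ((6*(-6*(-4*x))) + 4) - 3 = 865.
Step 2. [((6*(-6*(-4*x))) + 4) - 3 = 865] -3 is outermost — add 3 both sides ⇒ sub: (6*(-6*(-4*x))) + 4 = 868.
Step 3. [(6*(-6*(-4*x))) + 4 = 868] +4 is outermost — subtract 4 both sides, so sub: 6*(-6*(-4*x)) = 864.
Step 4. [6*(-6*(-4*x)) = 864] 6·(inner) — divide through by 6. So div: -6*(-4*x) = 144.
Step 5. [-6*(-4*x) = 144] LHS = -6·(…); ÷-6 both sides, so div: -4*x = -24.
Step 6. [-4*x = -24] LHS = -4·(…); ÷-4 both sides. So div: x = 6.

Answer: x ∈ {6}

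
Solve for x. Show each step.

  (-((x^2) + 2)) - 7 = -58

Step 1. [(-((x^2) + 2)) - 7 = -58] add 7: x sits inside (… - 7) ⇒ sub: -((x^2) + 2) = -51.
Step 2. [-((x^2) + 2) = -51] leading − — multiply by −1, so neg: (x^2) + 2 = 51.
Step 3. [(x^2) + 2 = 51] the outer +2 inverts by subtracting 2. So sub: x^2 = 49.
Step 4. [x^2 = 49] LHS squared, RHS 49 ≥ 0: apply √ (±) ⇒ sqrt: x = 7 or -7.

Answer: x ∈ {-7, 7}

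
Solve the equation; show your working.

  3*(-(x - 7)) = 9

Step 1. [3*(-(x - 7)) = 9] leading coefficient 3: divide by 3, so div: -(x - 7) = 3.
Step 2. [-(x - 7) = 3] leading − — multiply by −1, so neg: x - 7 = -3.
Step 3. [x - 7 = -3] peel the -7: add 7 from each side ⇒ sub: x = 4.

Answer: x ∈ {4}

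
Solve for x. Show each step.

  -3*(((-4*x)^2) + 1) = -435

Step 1. [-3*(((-4*x)^2) + 1) = -435] LHS = -3·(…); ÷-3 both sides. So div: ((-4*x)^2) + 1 = 145.
Step 2. [((-4*x)^2) + 1 = 145] peel the +1: subtract 1 from each side. So sub: (-4*x)^2 = 144.
Step 3. [(-4*x)^2 = 144] LHS squared, RHS 144 ≥ 0: apply √ (±). So sqrt: -4*x = 12 or -12.
Step 4. [-4*x = 12 or -12] -4 out front; divide by -4, so div: x = -3 or 3.

Answer: x ∈ {-3, 3}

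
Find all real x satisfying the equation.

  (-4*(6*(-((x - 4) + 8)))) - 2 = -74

Step 1. [(-4*(6*(-((x - 4) + 8)))) - 2 = -74] 2 comes off first (add 2), so sub: -4*(6*(-((x - 4) + 8))) = -72.
Step 2. [-4*(6*(-((x - 4) + 8))) = -72] divide by the outer -4, so div: 6*(-((x - 4) + 8)) = 18.
Step 3. [6*(-((x - 4) + 8)) = 18] leading coefficient 6: divide by 6 ⇒ div: -((x - 4) + 8) = 3.
Step 4. [-((x - 4) + 8) = 3] LHS negated; negate both sides ⇒ neg: (x - 4) + 8 = -3.
Step 5. [(x - 4) + 8 = -3] peel the +8: subtract 8 from each side. So sub: x - 4 = -11.
Step 6. [x - 4 = -11] add 4: x sits inside (… - 4) ⇒ sub: x = -7.

Answer: x ∈ {-7}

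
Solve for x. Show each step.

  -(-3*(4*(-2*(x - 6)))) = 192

Step 1. [-(-3*(4*(-2*(x - 6)))) = 192] flip signs both sides, so neg: -3*(4*(-2*(x - 6))) = -192.
Step 2. [-3*(4*(-2*(x - 6))) = -192] -3 out front; divide by -3, so div: 4*(-2*(x - 6)) = 64.
Step 3. [4*(-2*(x - 6)) = 64] divide by the outer 4, so div: -2*(x - 6) = 16.
Step 4. [-2*(x - 6) = 16] -2·(inner) — divide through by -2, so div: x - 6 = -8.
Step 5. [x - 6 = -8] peel the -6: add 6 from each side. So sub: x = -2.

Answer: x ∈ {-2}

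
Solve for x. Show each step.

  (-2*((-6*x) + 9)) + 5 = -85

Step 1. [(-2*((-6*x) + 9)) + 5 = -85] the outer +5 inverts by subtracting 5. So sub: -2*((-6*x) + 9) = -90.
Step 2. [-2*((-6*x) + 9) = -90] LHS = -2·(…); ÷-2 both sides, so div: (-6*x) + 9 = 45.
Step 3. [(-6*x) + 9 = 45] the outer +9 inverts by subtracting 9. So sub: -6*x = 36.
Step 4. [-6*x = 36] -6·(inner) — divide through by -6 ⇒ div: x = -6.

Answer: x ∈ {-6}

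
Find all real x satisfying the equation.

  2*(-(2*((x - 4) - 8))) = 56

Step 1. [2*(-(2*((x - 4) - 8))) = 56] 2·(inner) — divide through by 2. So div: -(2*((x - 4) - 8)) = 28.
Step 2. [-(2*((x - 4) - 8)) = 28] flip signs both sides ⇒ neg: 2*((x - 4) - 8) = -28.
Step 3. [2*((x - 4) - 8) = -28] divide by the outer 2 ⇒ div: (x - 4) - 8 = -14.
Step 4. [(x - 4) - 8 = -14] add 8: x sits inside (… - 8) ⇒ sub: x - 4 = -6.
Step 5. [x - 4 = -6] -4 is outermost — add 4 both sides. So sub: x = -2.

Answer: x ∈ {-2}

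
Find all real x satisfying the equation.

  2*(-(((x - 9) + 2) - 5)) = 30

Step 1. [2*(-(((x - 9) + 2) - 5)) = 30] divide by the outer 2. So div: -(((x - 9) + 2) - 5) = 15.
Step 2. [-(((x - 9) + 2) - 5) = 15] leading − — multiply by −1 ⇒ neg: ((x - 9) + 2) - 5 = -15.
Step 3. [((x - 9) + 2) - 5 = -15] the outer -5 inverts by adding 5. So sub: (x - 9) + 2 = -10.
Step 4. [(x - 9) + 2 = -10] +2 is outermost — subtract 2 both sides, so sub: x - 9 = -12.
Step 5. [x - 9 = -12] peel the -9: add 9 from each side. So sub: x = -3.

Answer: x ∈ {-3}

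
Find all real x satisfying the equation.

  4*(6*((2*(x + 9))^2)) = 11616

Step 1. [4*(6*((2*(x + 9))^2)) = 11616] LHS = 4·(…); ÷4 both sides ⇒ div: 6*((2*(x + 9))^2) = 2904.
Step 2. [6*((2*(x + 9))^2) = 2904] LHS = 6·(…); ÷6 both sides, so div: (2*(x + 9))^2 = 484.
Step 3. [(2*(x + 9))^2 = 484] LHS squared, RHS 484 ≥ 0: apply √ (±) ⇒ sqrt: 2*(x + 9) = 22 or -22.
Step 4. [2*(x + 9) = 22 or -22] leading coefficient 2: divide by 2. So div: x + 9 = 11 or -11.
Step 5. [x + 9 = 11 or -11] peel the +9: subtract 9 from each side, so sub: x = 2 or -20.

Answer: x ∈ {-20, 2}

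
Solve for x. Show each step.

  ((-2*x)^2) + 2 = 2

Step 1. [((-2*x)^2) + 2 = 2] peel the +2: subtract 2 from each side ⇒ sub: (-2*x)^2 = 0.
Step 2. [(-2*x)^2 = 0] √ both sides: 0 ≥ 0 gives two branches, so sqrt: -2*x = 0.
Step 3. [-2*x = 0] -2 out front; divide by -2. So div: x = 0.

Answer: x ∈ {0}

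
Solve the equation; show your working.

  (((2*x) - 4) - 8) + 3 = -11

Step 1. [(((2*x) - 4) - 8) + 3 = -11] peel the +3: subtract 3 from each side, so sub: ((2*x) - 4) - 8 = -14.
Step 2. [((2*x) - 4) - 8 = -14] 8 comes off first (add 8). So sub: (2*x) - 4 = -6.
Step 3. [(2*x) - 4 = -6] 2 | LHS and 2 | -6: pull 2 out ⇒ factor: x - 2 = -3.
Step 4. [x - 2 = -3] the outer -2 inverts by adding 2 ⇒ sub: x = -1.

Answer: x ∈ {-1}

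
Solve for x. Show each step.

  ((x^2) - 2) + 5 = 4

Step 1. [((x^2) - 2) + 5 = 4] 5 comes off first (subtract 5) ⇒ sub: (x^2) - 2 = -1.
Step 2. [(x^2) - 2 = -1] 2 comes off first (add 2). So sub: x^2 = 1.
Step 3. [x^2 = 1] √ both sides: 1 ≥ 0 gives two branches, so sqrt: x = 1 or -1.

Answer: x ∈ {-1, 1}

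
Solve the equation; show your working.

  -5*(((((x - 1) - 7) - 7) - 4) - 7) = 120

Step 1. [-5*(((((x - 1) - 7) - 7) - 4) - 7) = 120] -5·(inner) — divide through by -5. So div: ((((x - 1) - 7) - 7) - 4) - 7 = -24.
Step 2. [((((x - 1) - 7) - 7) - 4) - 7 = -24] peel the -7: add 7 from each side ⇒ sub: (((x - 1) - 7) - 7) - 4 = -17.
Step 3. [(((x - 1) - 7) - 7) - 4 = -17] add 4: x sits inside (… - 4), so sub: ((x - 1) - 7) - 7 = -13.
Step 4. [((x - 1) - 7) - 7 = -13] peel the -7: add 7 from each side, so sub: (x - 1) - 7 = -6.
Step 5. [(x - 1) - 7 = -6] 7 comes off first (add 7) ⇒ sub: x - 1 = 1.
Step 6. [x - 1 = 1] 1 comes off first (add 1), so sub: x = 2.

Answer: x ∈ {2}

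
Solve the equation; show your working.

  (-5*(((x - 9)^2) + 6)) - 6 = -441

Step 1. [(-5*(((x - 9)^2) + 6)) - 6 = -441] the outer -6 inverts by adding 6. So sub: -5*(((x - 9)^2) + 6) = -435.
Step 2. [-5*(((x - 9)^2) + 6) = -435] -5·(inner) — divide through by -5, so div: ((x - 9)^2) + 6 = 87.
Step 3. [((x - 9)^2) + 6 = 87] +6 is outermost — subtract 6 both sides ⇒ sub: (x - 9)^2 = 81.
Step 4. [(x - 9)^2 = 81] 81 ≥ 0, LHS is (·)² — take ±√ ⇒ sqrt: x - 9 = 9 or -9.
Step 5. [x - 9 = 9 or -9] peel the -9: add 9 from each side ⇒ sub: x = 18 or 0.

Answer: x ∈ {0, 18}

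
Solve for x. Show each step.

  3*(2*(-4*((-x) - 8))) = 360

Step 1. [3*(2*(-4*((-x) - 8))) = 360] leading coefficient 3: divide by 3 ⇒ div: 2*(-4*((-x) - 8)) = 120.
Step 2. [2*(-4*((-x) - 8)) = 120] LHS = 2·(…); ÷2 both sides ⇒ div: -4*((-x) - 8) = 60.
Step 3. [-4*((-x) - 8) = 60] LHS = -4·(…); ÷-4 both sides. So div: (-x) - 8 = -15.
Step 4. [(-x) - 8 = -15] the outer -8 inverts by adding 8. So sub: -x = -7.
Step 5. [-x = -7] flip signs both sides. So neg: x = 7.

Answer: x ∈ {7}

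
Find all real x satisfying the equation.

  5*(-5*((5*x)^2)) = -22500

Step 1. [5*(-5*((5*x)^2)) = -22500] divide by the outer 5, so div: -5*((5*x)^2) = -4500.
Step 2. [-5*((5*x)^2) = -4500] -5·(inner) — divide through by -5. So div: (5*x)^2 = 900.
Step 3. [(5*x)^2 = 900] LHS squared, RHS 900 ≥ 0: apply √ (±). So sqrt: 5*x = 30 or -30.
Step 4. [5*x = 30 or -30] divide by the outer 5 ⇒ div: x = 6 or -6.

Answer: x ∈ {-6, 6}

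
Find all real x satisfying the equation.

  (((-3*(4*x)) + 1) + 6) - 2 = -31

Step 1. [(((-3*(4*x)) + 1) + 6) - 2 = -31] 2 comes off first (add 2), so sub: ((-3*(4*x)) + 1) + 6 = -29.
Step 2. [((-3*(4*x)) + 1) + 6 = -29] 6 comes off first (subtract 6). So sub: (-3*(4*x)) + 1 = -35.
Step 3. [(-3*(4*x)) + 1 = -35] 1 comes off first (subtract 1) ⇒ sub: -3*(4*x) = -36.
Step 4. [-3*(4*x) = -36] divide by the outer -3 ⇒ div: 4*x = 12.
Step 5. [4*x = 12] 4 out front; divide by 4, so div: x = 3.

Answer: x ∈ {3}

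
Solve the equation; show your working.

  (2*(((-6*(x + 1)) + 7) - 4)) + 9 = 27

Step 1. [(2*(((-6*(x + 1)) + 7) - 4)) + 9 = 27] subtract 9: x sits inside (… + 9). So sub: 2*(((-6*(x + 1)) + 7) - 4) = 18.
Step 2. [2*(((-6*(x + 1)) + 7) - 4) = 18] leading coefficient 2: divide by 2, so div: ((-6*(x + 1)) + 7) - 4 = 9.
Step 3. [((-6*(x + 1)) + 7) - 4 = 9] -4 is outermost — add 4 both sides ⇒ sub: (-6*(x + 1)) + 7 = 13.
Step 4. [(-6*(x + 1)) + 7 = 13] +7 is outermost — subtract 7 both sides ⇒ sub: -6*(x + 1) = 6.
Step 5. [-6*(x + 1) = 6] divide by the outer -6, so div: x + 1 = -1.
Step 6. [x + 1 = -1] +1 is outermost — subtract 1 both sides, so sub: x = -2.

Answer: x ∈ {-2}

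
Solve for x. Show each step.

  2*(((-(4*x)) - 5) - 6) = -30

Step 1. [2*(((-(4*x)) - 5) - 6) = -30] leading coefficient 2: divide by 2, so div: ((-(4*x)) - 5) - 6 = -15.
Step 2. [((-(4*x)) - 5) - 6 = -15] -6 is outermost — add 6 both sides. So sub: (-(4*x)) - 5 = -9.
Step 3. [(-(4*x)) - 5 = -9] the outer -5 inverts by adding 5 ⇒ sub: -(4*x) = -4.
Step 4. [-(4*x) = -4] leading − — multiply by −1 ⇒ neg: 4*x = 4.
Step 5. [4*x = 4] divide by the outer 4, so div: x = 1.

Answer: x ∈ {1}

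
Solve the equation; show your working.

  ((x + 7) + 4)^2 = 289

Step 1. [((x + 7) + 4)^2 = 289] √ both sides: 289 ≥ 0 gives two branches. So sqrt: (x + 7) + 4 = 17 or -17.
Step 2. [(x + 7) + 4 = 17 or -17] the outer +4 inverts by subtracting 4, so sub: x + 7 = 13 or -21.
Step 3. [x + 7 = 13 or -21] subtract 7: x sits inside (… + 7), so sub: x = 6 or -28.

Answer: x ∈ {-28, 6}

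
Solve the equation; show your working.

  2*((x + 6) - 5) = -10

Step 1. [2*((x + 6) - 5) = -10] 2 out front; divide by 2. So div: (x + 6) - 5 = -5.
Step 2. [(x + 6) - 5 = -5] add 5: x sits inside (… - 5), so sub: x + 6 = 0.
Step 3. [x + 6 = 0] subtract 6: x sits inside (… + 6), so sub: x = -6.

Answer: x ∈ {-6}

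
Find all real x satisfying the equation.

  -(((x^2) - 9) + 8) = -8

Step 1. [-(((x^2) - 9) + 8) = -8] flip signs both sides ⇒ neg: ((x^2) - 9) + 8 = 8.
Step 2. [((x^2) - 9) + 8 = 8] the outer +8 inverts by subtracting 8. So sub: (x^2) - 9 = 0.
Step 3. [(x^2) - 9 = 0] add 9: x sits inside (… - 9), so sub: x^2 = 9.
Step 4. [x^2 = 9] LHS squared, RHS 9 ≥ 0: apply √ (±). So sqrt: x = 3 or -3.

Answer: x ∈ {-3, 3}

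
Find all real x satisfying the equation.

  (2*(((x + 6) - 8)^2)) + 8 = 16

Step 1. [(2*(((x + 6) - 8)^2)) + 8 = 16] 2 divides every term; factor it out, so factor: (((x + 6) - 8)^2) + 4 = 8.
Step 2. [(((x + 6) - 8)^2) + 4 = 8] the outer +4 inverts by subtracting 4. So sub: ((x + 6) - 8)^2 = 4.
Step 3. [((x + 6) - 8)^2 = 4] LHS squared, RHS 4 ≥ 0: apply √ (±), so sqrt: (x + 6) - 8 = 2 or -2.
Step 4. [(x + 6) - 8 = 2 or -2] the outer -8 inverts by adding 8 ⇒ sub: x + 6 = 10 or 6.
Step 5. [x + 6 = 10 or 6] +6 is outermost — subtract 6 both sides ⇒ sub: x = 4 or 0.

Answer: x ∈ {0, 4}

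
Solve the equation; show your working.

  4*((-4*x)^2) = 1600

Step 1. [4*((-4*x)^2) = 1600] 4 out front; divide by 4 ⇒ div: (-4*x)^2 = 400.
Step 2. [(-4*x)^2 = 400] 400 ≥ 0, LHS is (·)² — take ±√ ⇒ sqrt: -4*x = 20 or -20.
Step 3. [-4*x = 20 or -20] LHS = -4·(…); ÷-4 both sides. So div: x = -5 or 5.

Answer: x ∈ {-5, 5}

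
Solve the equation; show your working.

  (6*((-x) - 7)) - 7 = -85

Step 1. [(6*((-x) - 7)) - 7 = -85] the outer -7 inverts by adding 7 ⇒ sub: 6*((-x) - 7) = -78.
Step 2. [6*((-x) - 7) = -78] leading coefficient 6: divide by 6. So div: (-x) - 7 = -13.
Step 3. [(-x) - 7 = -13] peel the -7: add 7 from each side ⇒ sub: -x = -6.
Step 4. [-x = -6] LHS negated; negate both sides. So neg: x = 6.

Answer: x ∈ {6}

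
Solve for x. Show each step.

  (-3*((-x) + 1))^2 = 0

Step 1. [(-3*((-x) + 1))^2 = 0] √ both sides: 0 ≥ 0 gives two branches. So sqrt: -3*((-x) + 1) = 0.
Step 2. [-3*((-x) + 1) = 0] LHS = -3·(…); ÷-3 both sides, so div: (-x) + 1 = 0.
Step 3. [(-x) + 1 = 0] subtract 1: x sits inside (… + 1), so sub: -x = -1.
Step 4. [-x = -1] flip signs both sides, so neg: x = 1.

Answer: x ∈ {1}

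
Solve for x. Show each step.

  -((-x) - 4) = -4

Step 1. [-((-x) - 4) = -4] flip signs both sides ⇒ neg: (-x) - 4 = 4.
Step 2. [(-x) - 4 = 4] add 4: x sits inside (… - 4), so sub: -x = 8.
Step 3. [-x = 8] leading − — multiply by −1. So neg: x = -8.

Answer: x ∈ {-8}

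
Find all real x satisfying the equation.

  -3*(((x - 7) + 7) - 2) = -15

Step 1. [-3*(((x - 7) + 7) - 2) = -15] LHS = -3·(…); ÷-3 both sides ⇒ div: ((x - 7) + 7) - 2 = 5.
Step 2. [((x - 7) + 7) - 2 = 5] add 2: x sits inside (… - 2) ⇒ sub: (x - 7) + 7 = 7.
Step 3. [(x - 7) + 7 = 7] subtract 7: x sits inside (… + 7), so sub: x - 7 = 0.
Step 4. [x - 7 = 0] -7 is outermost — add 7 both sides ⇒ sub: x = 7.

Answer: x ∈ {7}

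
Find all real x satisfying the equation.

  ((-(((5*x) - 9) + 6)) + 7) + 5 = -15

Step 1. [((-(((5*x) - 9) + 6)) + 7) + 5 = -15] subtract 5: x sits inside (… + 5). So sub: (-(((5*x) - 9) + 6)) + 7 = -20.
Step 2. [(-(((5*x) - 9) + 6)) + 7 = -20] 7 comes off first (subtract 7), so sub: -(((5*x) - 9) + 6) = -27.
Step 3. [-(((5*x) - 9) + 6) = -27] flip signs both sides, so neg: ((5*x) - 9) + 6 = 27.
Step 4. [((5*x) - 9) + 6 = 27] subtract 6: x sits inside (… + 6) ⇒ sub: (5*x) - 9 = 21.
Step 5. [(5*x) - 9 = 21] -9 is outermost — add 9 both sides. So sub: 5*x = 30.
Step 6. [5*x = 30] 5 out front; divide by 5, so div: x = 6.

Answer: x ∈ {6}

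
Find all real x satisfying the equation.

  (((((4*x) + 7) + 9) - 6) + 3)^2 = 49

Step 1. [(((((4*x) + 7) + 9) - 6) + 3)^2 = 49] LHS squared, RHS 49 ≥ 0: apply √ (±), so sqrt: ((((4*x) + 7) + 9) - 6) + 3 = 7 or -7.
Step 2. [((((4*x) + 7) + 9) - 6) + 3 = 7 or -7] the outer +3 inverts by subtracting 3 ⇒ sub: (((4*x) + 7) + 9) - 6 = 4 or -10.
Step 3. [(((4*x) + 7) + 9) - 6 = 4 or -10] -6 is outermost — add 6 both sides ⇒ sub: ((4*x) + 7) + 9 = 10 or -4.
Step 4. [((4*x) + 7) + 9 = 10 or -4] 9 comes off first (subtract 9) ⇒ sub: (4*x) + 7 = 1 or -13.
Step 5. [(4*x) + 7 = 1 or -13] the outer +7 inverts by subtracting 7. So sub: 4*x = -6 or -20.
Step 6. [4*x = -6 or -20] leading coefficient 4: divide by 4. So div: x = -3/2 or -5.

Answer: x ∈ {-5, -3/2}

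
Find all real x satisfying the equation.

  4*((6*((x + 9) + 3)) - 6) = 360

Step 1. [4*((6*((x + 9) + 3)) - 6) = 360] 4·(inner) — divide through by 4. So div: (6*((x + 9) + 3)) - 6 = 90.
Step 2. [(6*((x + 9) + 3)) - 6 = 90] 6 divides every term; factor it out, so factor: ((x + 9) + 3) - 1 = 15.
Step 3. [((x + 9) + 3) - 1 = 15] peel the -1: add 1 from each side ⇒ sub: (x + 9) + 3 = 16.
Step 4. [(x + 9) + 3 = 16] 3 comes off first (subtract 3). So sub: x + 9 = 13.
Step 5. [x + 9 = 13] peel the +9: subtract 9 from each side, so sub: x = 4.

Answer: x ∈ {4}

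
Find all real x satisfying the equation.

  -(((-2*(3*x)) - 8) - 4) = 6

Step 1. [-(((-2*(3*x)) - 8) - 4) = 6] flip signs both sides. So neg: ((-2*(3*x)) - 8) - 4 = -6.
Step 2. [((-2*(3*x)) - 8) - 4 = -6] add 4: x sits inside (… - 4), so sub: (-2*(3*x)) - 8 = -2.
Step 3. [(-2*(3*x)) - 8 = -2] -8 is outermost — add 8 both sides ⇒ sub: -2*(3*x) = 6.
Step 4. [-2*(3*x) = 6] -2·(inner) — divide through by -2 ⇒ div: 3*x = -3.
Step 5. [3*x = -3] 3·(inner) — divide through by 3. So div: x = -1.

Answer: x ∈ {-1}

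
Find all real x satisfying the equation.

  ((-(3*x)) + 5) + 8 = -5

Step 1. [((-(3*x)) + 5) + 8 = -5] subtract 8: x sits inside (… + 8) ⇒ sub: (-(3*x)) + 5 = -13.
Step 2. [(-(3*x)) + 5 = -13] 5 comes off first (subtract 5) ⇒ sub: -(3*x) = -18.
Step 3. [-(3*x) = -18] flip signs both sides ⇒ neg: 3*x = 18.
Step 4. [3*x = 18] LHS = 3·(…); ÷3 both sides, so div: x = 6.

Answer: x ∈ {6}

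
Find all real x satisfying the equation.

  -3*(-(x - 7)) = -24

Step 1. [-3*(-(x - 7)) = -24] -3 out front; divide by -3 ⇒ div: -(x - 7) = 8.
Step 2. [-(x - 7) = 8] flip signs both sides, so neg: x - 7 = -8.
Step 3. [x - 7 = -8] the outer -7 inverts by adding 7. So sub: x = -1.

Answer: x ∈ {-1}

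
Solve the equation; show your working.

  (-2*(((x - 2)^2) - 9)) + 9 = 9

Step 1. [(-2*(((x - 2)^2) - 9)) + 9 = 9] 9 comes off first (subtract 9), so sub: -2*(((x - 2)^2) - 9) = 0.
Step 2. [-2*(((x - 2)^2) - 9) = 0] -2 out front; divide by -2 ⇒ div: ((x - 2)^2) - 9 = 0.
Step 3. [((x - 2)^2) - 9 = 0] -9 is outermost — add 9 both sides. So sub: (x - 2)^2 = 9.
Step 4. [(x - 2)^2 = 9] 9 ≥ 0, LHS is (·)² — take ±√, so sqrt: x - 2 = 3 or -3.
Step 5. [x - 2 = 3 or -3] 2 comes off first (add 2) ⇒ sub: x = 5 or -1.

Answer: x ∈ {-1, 5}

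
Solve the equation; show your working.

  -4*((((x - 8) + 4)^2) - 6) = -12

Step 1. [-4*((((x - 8) + 4)^2) - 6) = -12] leading coefficient -4: divide by -4, so div: (((x - 8) + 4)^2) - 6 = 3.
Step 2. [(((x - 8) + 4)^2) - 6 = 3] peel the -6: add 6 from each side ⇒ sub: ((x - 8) + 4)^2 = 9.
Step 3. [((x - 8) + 4)^2 = 9] 9 ≥ 0, LHS is (·)² — take ±√, so sqrt: (x - 8) + 4 = 3 or -3.
Step 4. [(x - 8) + 4 = 3 or -3] +4 is outermost — subtract 4 both sides. So sub: x - 8 = -1 or -7.
Step 5. [x - 8 = -1 or -7] -8 is outermost — add 8 both sides, so sub: x = 7 or 1.

Answer: x ∈ {1, 7}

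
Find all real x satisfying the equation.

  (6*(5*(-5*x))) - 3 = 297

Step 1. [(6*(5*(-5*x))) - 3 = 297] peel the -3: add 3 from each side, so sub: 6*(5*(-5*x)) = 300.
Step 2. [6*(5*(-5*x)) = 300] 6 out front; divide by 6, so div: 5*(-5*x) = 50.
Step 3. [5*(-5*x) = 50] 5 out front; divide by 5 ⇒ div: -5*x = 10.
Step 4. [-5*x = 10] -5 out front; divide by -5 ⇒ div: x = -2.

Answer: x ∈ {-2}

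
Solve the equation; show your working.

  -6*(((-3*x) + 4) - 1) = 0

Step 1. [-6*(((-3*x) + 4) - 1) = 0] leading coefficient -6: divide by -6, so div: ((-3*x) + 4) - 1 = 0.
Step 2. [((-3*x) + 4) - 1 = 0] -1 is outermost — add 1 both sides. So sub: (-3*x) + 4 = 1.
Step 3. [(-3*x) + 4 = 1] subtract 4: x sits inside (… + 4), so sub: -3*x = -3.
Step 4. [-3*x = -3] LHS = -3·(…); ÷-3 both sides ⇒ div: x = 1.

Answer: x ∈ {1}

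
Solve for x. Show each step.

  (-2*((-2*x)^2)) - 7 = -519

Step 1. [(-2*((-2*x)^2)) - 7 = -519] add 7: x sits inside (… - 7) ⇒ sub: -2*((-2*x)^2) = -512.
Step 2. [-2*((-2*x)^2) = -512] leading coefficient -2: divide by -2 ⇒ div: (-2*x)^2 = 256.
Step 3. [(-2*x)^2 = 256] √ both sides: 256 ≥ 0 gives two branches ⇒ sqrt: -2*x = 16 or -16.
Step 4. [-2*x = 16 or -16] divide by the outer -2, so div: x = -8 or 8.

Answer: x ∈ {-8, 8}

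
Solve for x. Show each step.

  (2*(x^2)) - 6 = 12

Step 1. [(2*(x^2)) - 6 = 12] the outer -6 inverts by adding 6, so sub: 2*(x^2) = 18.
Step 2. [2*(x^2) = 18] 2 out front; divide by 2, so div: x^2 = 9.
Step 3. [x^2 = 9] LHS squared, RHS 9 ≥ 0: apply √ (±). So sqrt: x = 3 or -3.

Answer: x ∈ {-3, 3}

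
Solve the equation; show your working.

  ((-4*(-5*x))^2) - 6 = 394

Step 1. [((-4*(-5*x))^2) - 6 = 394] 6 comes off first (add 6), so sub: (-4*(-5*x))^2 = 400.
Step 2. [(-4*(-5*x))^2 = 400] 400 ≥ 0, LHS is (·)² — take ±√, so sqrt: -4*(-5*x) = 20 or -20.
Step 3. [-4*(-5*x) = 20 or -20] -4 out front; divide by -4, so div: -5*x = -5 or 5.
Step 4. [-5*x = -5 or 5] LHS = -5·(…); ÷-5 both sides ⇒ div: x = 1 or -1.

Answer: x ∈ {-1, 1}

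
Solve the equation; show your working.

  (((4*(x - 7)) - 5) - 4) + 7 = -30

Step 1. [(((4*(x - 7)) - 5) - 4) + 7 = -30] +7 is outermost — subtract 7 both sides. So sub: ((4*(x - 7)) - 5) - 4 = -37.
Step 2. [((4*(x - 7)) - 5) - 4 = -37] peel the -4: add 4 from each side ⇒ sub: (4*(x - 7)) - 5 = -33.
Step 3. [(4*(x - 7)) - 5 = -33] add 5: x sits inside (… - 5) ⇒ sub: 4*(x - 7) = -28.
Step 4. [4*(x - 7) = -28] 4·(inner) — divide through by 4. So div: x - 7 = -7.
Step 5. [x - 7 = -7] add 7: x sits inside (… - 7), so sub: x = 0.

Answer: x ∈ {0}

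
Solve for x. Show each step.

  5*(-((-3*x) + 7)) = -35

Step 1. [5*(-((-3*x) + 7)) = -35] 5 out front; divide by 5, so div: -((-3*x) + 7) = -7.
Step 2. [-((-3*x) + 7) = -7] flip signs both sides, so neg: (-3*x) + 7 = 7.
Step 3. [(-3*x) + 7 = 7] the outer +7 inverts by subtracting 7, so sub: -3*x = 0.
Step 4. [-3*x = 0] divide by the outer -3 ⇒ div: x = 0.

Answer: x ∈ {0}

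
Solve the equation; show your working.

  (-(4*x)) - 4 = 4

Step 1. [(-(4*x)) - 4 = 4] -4 is outermost — add 4 both sides. So sub: -(4*x) = 8.
Step 2. [-(4*x) = 8] leading − — multiply by −1, so neg: 4*x = -8.
Step 3. [4*x = -8] 4 out front; divide by 4. So div: x = -2.

Answer: x ∈ {-2}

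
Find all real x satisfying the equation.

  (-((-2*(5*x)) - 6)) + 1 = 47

Step 1. [(-((-2*(5*x)) - 6)) + 1 = 47] +1 is outermost — subtract 1 both sides ⇒ sub: -((-2*(5*x)) - 6) = 46.
Step 2. [-((-2*(5*x)) - 6) = 46] flip signs both sides ⇒ neg: (-2*(5*x)) - 6 = -46.
Step 3. [(-2*(5*x)) - 6 = -46] common factor -2 (LHS and -46) — divide through ⇒ factor: (5*x) + 3 = 23.
Step 4. [(5*x) + 3 = 23] 3 comes off first (subtract 3), so sub: 5*x = 20.
Step 5. [5*x = 20] LHS = 5·(…); ÷5 both sides ⇒ div: x = 4.

Answer: x ∈ {4}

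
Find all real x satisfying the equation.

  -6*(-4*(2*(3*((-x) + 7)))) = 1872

Step 1. [-6*(-4*(2*(3*((-x) + 7)))) = 1872] -6 out front; divide by -6, so div: -4*(2*(3*((-x) + 7))) = -312.
Step 2. [-4*(2*(3*((-x) + 7))) = -312] leading coefficient -4: divide by -4, so div: 2*(3*((-x) + 7)) = 78.
Step 3. [2*(3*((-x) + 7)) = 78] leading coefficient 2: divide by 2, so div: 3*((-x) + 7) = 39.
Step 4. [3*((-x) + 7) = 39] leading coefficient 3: divide by 3, so div: (-x) + 7 = 13.
Step 5. [(-x) + 7 = 13] +7 is outermost — subtract 7 both sides ⇒ sub: -x = 6.
Step 6. [-x = 6] LHS negated; negate both sides. So neg: x = -6.

Answer: x ∈ {-6}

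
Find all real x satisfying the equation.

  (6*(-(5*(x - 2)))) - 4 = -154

Step 1. [(6*(-(5*(x - 2)))) - 4 = -154] -4 is outermost — add 4 both sides ⇒ sub: 6*(-(5*(x - 2))) = -150.
Step 2. [6*(-(5*(x - 2))) = -150] 6·(inner) — divide through by 6. So div: -(5*(x - 2)) = -25.
Step 3. [-(5*(x - 2)) = -25] LHS negated; negate both sides ⇒ neg: 5*(x - 2) = 25.
Step 4. [5*(x - 2) = 25] 5·(inner) — divide through by 5. So div: x - 2 = 5.
Step 5. [x - 2 = 5] peel the -2: add 2 from each side, so sub: x = 7.

Answer: x ∈ {7}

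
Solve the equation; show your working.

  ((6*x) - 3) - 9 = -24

Step 1. [((6*x) - 3) - 9 = -24] 9 comes off first (add 9), so sub: (6*x) - 3 = -15.
Step 2. [(6*x) - 3 = -15] the outer -3 inverts by adding 3. So sub: 6*x = -12.
Step 3. [6*x = -12] 6·(inner) — divide through by 6 ⇒ div: x = -2.

Answer: x ∈ {-2}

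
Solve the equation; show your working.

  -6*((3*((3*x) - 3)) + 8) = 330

Step 1. [-6*((3*((3*x) - 3)) + 8) = 330] divide by the outer -6, so div: (3*((3*x) - 3)) + 8 = -55.
Step 2. [(3*((3*x) - 3)) + 8 = -55] peel the +8: subtract 8 from each side. So sub: 3*((3*x) - 3) = -63.
Step 3. [3*((3*x) - 3) = -63] leading coefficient 3: divide by 3, so div: (3*x) - 3 = -21.
Step 4. [(3*x) - 3 = -21] the outer -3 inverts by adding 3. So sub: 3*x = -18.
Step 5. [3*x = -18] 3·(inner) — divide through by 3. So div: x = -6.

Answer: x ∈ {-6}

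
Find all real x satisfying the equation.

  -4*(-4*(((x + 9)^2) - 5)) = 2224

Step 1. [-4*(-4*(((x + 9)^2) - 5)) = 2224] LHS = -4·(…); ÷-4 both sides. So div: -4*(((x + 9)^2) - 5) = -556.
Step 2. [-4*(((x + 9)^2) - 5) = -556] LHS = -4·(…); ÷-4 both sides, so div: ((x + 9)^2) - 5 = 139.
Step 3. [((x + 9)^2) - 5 = 139] the outer -5 inverts by adding 5, so sub: (x + 9)^2 = 144.
Step 4. [(x + 9)^2 = 144] √ both sides: 144 ≥ 0 gives two branches. So sqrt: x + 9 = 12 or -12.
Step 5. [x + 9 = 12 or -12] the outer +9 inverts by subtracting 9 ⇒ sub: x = 3 or -21.

Answer: x ∈ {-21, 3}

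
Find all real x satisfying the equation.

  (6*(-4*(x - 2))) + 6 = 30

Step 1. [(6*(-4*(x - 2))) + 6 = 30] the outer +6 inverts by subtracting 6, so sub: 6*(-4*(x - 2)) = 24.
Step 2. [6*(-4*(x - 2)) = 24] 6 out front; divide by 6 ⇒ div: -4*(x - 2) = 4.
Step 3. [-4*(x - 2) = 4] -4·(inner) — divide through by -4. So div: x - 2 = -1.
Step 4. [x - 2 = -1] the outer -2 inverts by adding 2. So sub: x = 1.

Answer: x ∈ {1}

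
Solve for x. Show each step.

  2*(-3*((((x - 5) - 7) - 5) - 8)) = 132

Step 1. [2*(-3*((((x - 5) - 7) - 5) - 8)) = 132] LHS = 2·(…); ÷2 both sides ⇒ div: -3*((((x - 5) - 7) - 5) - 8) = 66.
Step 2. [-3*((((x - 5) - 7) - 5) - 8) = 66] LHS = -3·(…); ÷-3 both sides, so div: (((x - 5) - 7) - 5) - 8 = -22.
Step 3. [(((x - 5) - 7) - 5) - 8 = -22] -8 is outermost — add 8 both sides, so sub: ((x - 5) - 7) - 5 = -14.
Step 4. [((x - 5) - 7) - 5 = -14] 5 comes off first (add 5), so sub: (x - 5) - 7 = -9.
Step 5. [(x - 5) - 7 = -9] peel the -7: add 7 from each side. So sub: x - 5 = -2.
Step 6. [x - 5 = -2] 5 comes off first (add 5), so sub: x = 3.

Answer: x ∈ {3}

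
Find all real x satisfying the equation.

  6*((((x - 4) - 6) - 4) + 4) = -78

Step 1. [6*((((x - 4) - 6) - 4) + 4) = -78] LHS = 6·(…); ÷6 both sides, so div: (((x - 4) - 6) - 4) + 4 = -13.
Step 2. [(((x - 4) - 6) - 4) + 4 = -13] +4 is outermost — subtract 4 both sides, so sub: ((x - 4) - 6) - 4 = -17.
Step 3. [((x - 4) - 6) - 4 = -17] peel the -4: add 4 from each side ⇒ sub: (x - 4) - 6 = -13.
Step 4. [(x - 4) - 6 = -13] the outer -6 inverts by adding 6 ⇒ sub: x - 4 = -7.
Step 5. [x - 4 = -7] add 4: x sits inside (… - 4) ⇒ sub: x = -3.

Answer: x ∈ {-3}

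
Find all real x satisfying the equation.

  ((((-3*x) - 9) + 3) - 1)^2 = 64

Step 1. [((((-3*x) - 9) + 3) - 1)^2 = 64] LHS squared, RHS 64 ≥ 0: apply √ (±) ⇒ sqrt: (((-3*x) - 9) + 3) - 1 = 8 or -8.
Step 2. [(((-3*x) - 9) + 3) - 1 = 8 or -8] the outer -1 inverts by adding 1. So sub: ((-3*x) - 9) + 3 = 9 or -7.
Step 3. [((-3*x) - 9) + 3 = 9 or -7] 3 comes off first (subtract 3) ⇒ sub: (-3*x) - 9 = 6 or -10.
Step 4. [(-3*x) - 9 = 6 or -10] add 9: x sits inside (… - 9), so sub: -3*x = 15 or -1.
Step 5. [-3*x = 15 or -1] LHS = -3·(…); ÷-3 both sides. So div: x = -5 or 1/3.

Answer: x ∈ {-5, 1/3}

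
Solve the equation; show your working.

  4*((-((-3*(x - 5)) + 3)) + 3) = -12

Step 1. [4*((-((-3*(x - 5)) + 3)) + 3) = -12] divide by the outer 4. So div: (-((-3*(x - 5)) + 3)) + 3 = -3.
Step 2. [(-((-3*(x - 5)) + 3)) + 3 = -3] 3 comes off first (subtract 3). So sub: -((-3*(x - 5)) + 3) = -6.
Step 3. [-((-3*(x - 5)) + 3) = -6] LHS negated; negate both sides ⇒ neg: (-3*(x - 5)) + 3 = 6.
Step 4. [(-3*(x - 5)) + 3 = 6] the outer +3 inverts by subtracting 3. So sub: -3*(x - 5) = 3.
Step 5. [-3*(x - 5) = 3] -3·(inner) — divide through by -3, so div: x - 5 = -1.
Step 6. [x - 5 = -1] peel the -5: add 5 from each side. So sub: x = 4.

Answer: x ∈ {4}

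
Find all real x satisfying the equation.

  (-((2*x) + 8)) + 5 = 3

Step 1. [(-((2*x) + 8)) + 5 = 3] 5 comes off first (subtract 5). So sub: -((2*x) + 8) = -2.
Step 2. [-((2*x) + 8) = -2] LHS negated; negate both sides. So neg: (2*x) + 8 = 2.
Step 3. [(2*x) + 8 = 2] 8 comes off first (subtract 8) ⇒ sub: 2*x = -6.
Step 4. [2*x = -6] LHS = 2·(…); ÷2 both sides ⇒ div: x = -3.

Answer: x ∈ {-3}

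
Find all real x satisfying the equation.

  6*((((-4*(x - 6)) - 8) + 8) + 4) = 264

Step 1. [6*((((-4*(x - 6)) - 8) + 8) + 4) = 264] 6·(inner) — divide through by 6. So div: (((-4*(x - 6)) - 8) + 8) + 4 = 44.
Step 2. [(((-4*(x - 6)) - 8) + 8) + 4 = 44] subtract 4: x sits inside (… + 4), so sub: ((-4*(x - 6)) - 8) + 8 = 40.
Step 3. [((-4*(x - 6)) - 8) + 8 = 40] peel the +8: subtract 8 from each side, so sub: (-4*(x - 6)) - 8 = 32.
Step 4. [(-4*(x - 6)) - 8 = 32] -4 divides every term; factor it out, so factor: (x - 6) + 2 = -8.
Step 5. [(x - 6) + 2 = -8] 2 comes off first (subtract 2) ⇒ sub: x - 6 = -10.
Step 6. [x - 6 = -10] peel the -6: add 6 from each side. So sub: x = -4.

Answer: x ∈ {-4}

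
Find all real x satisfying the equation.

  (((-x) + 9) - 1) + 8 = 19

Step 1. [(((-x) + 9) - 1) + 8 = 19] the outer +8 inverts by subtracting 8 ⇒ sub: ((-x) + 9) - 1 = 11.
Step 2. [((-x) + 9) - 1 = 11] 1 comes off first (add 1), so sub: (-x) + 9 = 12.
Step 3. [(-x) + 9 = 12] peel the +9: subtract 9 from each side ⇒ sub: -x = 3.
Step 4. [-x = 3] flip signs both sides ⇒ neg: x = -3.

Answer: x ∈ {-3}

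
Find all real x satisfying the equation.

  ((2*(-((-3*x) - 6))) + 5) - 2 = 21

Step 1. [((2*(-((-3*x) - 6))) + 5) - 2 = 21] the outer -2 inverts by adding 2 ⇒ sub: (2*(-((-3*x) - 6))) + 5 = 23.
Step 2. [(2*(-((-3*x) - 6))) + 5 = 23] peel the +5: subtract 5 from each side ⇒ sub: 2*(-((-3*x) - 6)) = 18.
Step 3. [2*(-((-3*x) - 6)) = 18] LHS = 2·(…); ÷2 both sides ⇒ div: -((-3*x) - 6) = 9.
Step 4. [-((-3*x) - 6) = 9] leading − — multiply by −1, so neg: (-3*x) - 6 = -9.
Step 5. [(-3*x) - 6 = -9] 6 comes off first (add 6), so sub: -3*x = -3.
Step 6. [-3*x = -3] LHS = -3·(…); ÷-3 both sides, so div: x = 1.

Answer: x ∈ {1}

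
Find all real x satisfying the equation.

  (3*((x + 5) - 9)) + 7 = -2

Step 1. [(3*((x + 5) - 9)) + 7 = -2] 7 comes off first (subtract 7). So sub: 3*((x + 5) - 9) = -9.
Step 2. [3*((x + 5) - 9) = -9] divide by the outer 3. So div: (x + 5) - 9 = -3.
Step 3. [(x + 5) - 9 = -3] 9 comes off first (add 9) ⇒ sub: x + 5 = 6.
Step 4. [x + 5 = 6] the outer +5 inverts by subtracting 5, so sub: x = 1.

Answer: x ∈ {1}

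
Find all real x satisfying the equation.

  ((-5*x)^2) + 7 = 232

Step 1. [((-5*x)^2) + 7 = 232] the outer +7 inverts by subtracting 7, so sub: (-5*x)^2 = 225.
Step 2. [(-5*x)^2 = 225] √ both sides: 225 ≥ 0 gives two branches ⇒ sqrt: -5*x = 15 or -15.
Step 3. [-5*x = 15 or -15] -5 out front; divide by -5 ⇒ div: x = -3 or 3.

Answer: x ∈ {-3, 3}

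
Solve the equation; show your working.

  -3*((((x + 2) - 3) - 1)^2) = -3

Step 1. [-3*((((x + 2) - 3) - 1)^2) = -3] divide by the outer -3 ⇒ div: (((x + 2) - 3) - 1)^2 = 1.
Step 2. [(((x + 2) - 3) - 1)^2 = 1] LHS squared, RHS 1 ≥ 0: apply √ (±) ⇒ sqrt: ((x + 2) - 3) - 1 = 1 or -1.
Step 3. [((x + 2) - 3) - 1 = 1 or -1] add 1: x sits inside (… - 1). So sub: (x + 2) - 3 = 2 or 0.
Step 4. [(x + 2) - 3 = 2 or 0] add 3: x sits inside (… - 3) ⇒ sub: x + 2 = 5 or 3.
Step 5. [x + 2 = 5 or 3] +2 is outermost — subtract 2 both sides ⇒ sub: x = 3 or 1.

Answer: x ∈ {1, 3}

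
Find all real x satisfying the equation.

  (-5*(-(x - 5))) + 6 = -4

Step 1. [(-5*(-(x - 5))) + 6 = -4] +6 is outermost — subtract 6 both sides. So sub: -5*(-(x - 5)) = -10.
Step 2. [-5*(-(x - 5)) = -10] leading coefficient -5: divide by -5, so div: -(x - 5) = 2.
Step 3. [-(x - 5) = 2] leading − — multiply by −1. So neg: x - 5 = -2.
Step 4. [x - 5 = -2] 5 comes off first (add 5), so sub: x = 3.

Answer: x ∈ {3}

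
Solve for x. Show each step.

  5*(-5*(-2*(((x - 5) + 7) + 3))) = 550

Step 1. [5*(-5*(-2*(((x - 5) + 7) + 3))) = 550] LHS = 5·(…); ÷5 both sides ⇒ div: -5*(-2*(((x - 5) + 7) + 3)) = 110.
Step 2. [-5*(-2*(((x - 5) + 7) + 3)) = 110] LHS = -5·(…); ÷-5 both sides ⇒ div: -2*(((x - 5) + 7) + 3) = -22.
Step 3. [-2*(((x - 5) + 7) + 3) = -22] LHS = -2·(…); ÷-2 both sides. So div: ((x - 5) + 7) + 3 = 11.
Step 4. [((x - 5) + 7) + 3 = 11] +3 is outermost — subtract 3 both sides. So sub: (x - 5) + 7 = 8.
Step 5. [(x - 5) + 7 = 8] peel the +7: subtract 7 from each side, so sub: x - 5 = 1.
Step 6. [x - 5 = 1] the outer -5 inverts by adding 5 ⇒ sub: x = 6.

Answer: x ∈ {6}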